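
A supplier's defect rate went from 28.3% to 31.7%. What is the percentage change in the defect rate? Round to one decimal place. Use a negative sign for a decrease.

12.0%

The change is 31.7 − 28.3 = 3.4 percentage points.
Relative to the original 28.3%, that is 3.4 ÷ 28.3 ≈ 12.0%.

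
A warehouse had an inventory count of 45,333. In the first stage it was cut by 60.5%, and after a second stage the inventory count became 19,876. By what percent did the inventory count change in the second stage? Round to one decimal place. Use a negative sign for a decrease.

After the first stage: 45,333 × 0.395 = 17906.535.
Second-stage multiplier: 19,876 ÷ 17906.535 ≈ 1.10999.
That is a change of 11.0%.

11.0%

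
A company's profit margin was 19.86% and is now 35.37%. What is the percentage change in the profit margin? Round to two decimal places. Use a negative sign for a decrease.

78.10%

The change is 35.37 − 19.86 = 15.51 percentage points.
Relative to the original 19.86%, that is 15.51 ÷ 19.86 ≈ 78.10%.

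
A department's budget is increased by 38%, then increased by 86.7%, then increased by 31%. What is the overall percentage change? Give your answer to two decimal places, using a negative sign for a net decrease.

237.52%

The combined multiplier is 1.38 × 1.867 × 1.31 = 3.3751626.
That corresponds to an increase of 237.52%.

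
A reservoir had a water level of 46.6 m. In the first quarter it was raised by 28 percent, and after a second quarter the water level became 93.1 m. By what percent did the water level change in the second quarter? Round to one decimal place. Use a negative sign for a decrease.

56.1%

After the first quarter: 46.6 × 1.28 = 59.648.
Second-quarter multiplier: 93.1 ÷ 59.648 ≈ 1.56082.
That is a change of 56.1%.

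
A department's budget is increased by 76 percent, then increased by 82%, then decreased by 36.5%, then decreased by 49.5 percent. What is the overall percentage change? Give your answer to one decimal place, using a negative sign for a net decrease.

The combined multiplier is 1.76 × 1.82 × 0.635 × 0.505 = 1.02718616.
That corresponds to an increase of 2.7%.

2.7%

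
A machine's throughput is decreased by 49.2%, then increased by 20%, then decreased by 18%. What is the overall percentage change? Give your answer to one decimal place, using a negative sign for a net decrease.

A 49.2% decrease multiplies by 0.508.
Then a 20% increase: 0.508 × 1.2 = 0.6096.
Then an 18% decrease: 0.6096 × 0.82 = 0.499872.
Overall factor 0.499872, i.e. -50.0%.

-50.0%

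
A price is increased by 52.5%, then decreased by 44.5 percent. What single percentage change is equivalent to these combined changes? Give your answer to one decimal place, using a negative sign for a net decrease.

The combined multiplier is 1.525 × 0.555 = 0.846375.
That corresponds to a decrease of 15.4%.

-15.4%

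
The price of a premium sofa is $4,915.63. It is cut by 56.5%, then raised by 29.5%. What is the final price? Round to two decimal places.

$2,769.10

Each change multiplies by a factor: 0.435 × 1.295 = 0.563325.
$4,915.63 × 0.563325 = $2769.09726975 ≈ $2,769.10.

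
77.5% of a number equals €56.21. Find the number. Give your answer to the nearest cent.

€56.21 ÷ 0.775 ≈ €72.53.

€72.53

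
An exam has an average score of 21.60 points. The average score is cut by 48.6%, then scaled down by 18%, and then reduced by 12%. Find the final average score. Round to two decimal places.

8.01 points

Apply the 48.6% decrease: 21.60 × 0.514 = 11.1024.
After the 18% decrease: 11.1024 × 0.82 = 9.103968.
12% decrease: 9.103968 × 0.88 = 8.01149184 ≈ 8.01.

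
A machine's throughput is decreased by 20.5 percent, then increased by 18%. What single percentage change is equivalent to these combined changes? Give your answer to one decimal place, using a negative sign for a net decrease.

The combined multiplier is 0.795 × 1.18 = 0.9381.
That corresponds to a decrease of 6.2%.

-6.2%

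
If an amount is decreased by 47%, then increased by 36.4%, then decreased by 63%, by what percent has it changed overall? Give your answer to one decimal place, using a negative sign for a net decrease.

-73.3%

A 47% decrease multiplies by 0.53.
Then a 36.4% increase: 0.53 × 1.364 = 0.72292.
Then a 63% decrease: 0.72292 × 0.37 = 0.2674804.
Overall factor 0.2674804, i.e. -73.3%.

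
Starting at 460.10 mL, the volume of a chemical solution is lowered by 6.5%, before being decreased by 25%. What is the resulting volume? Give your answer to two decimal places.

Each change multiplies by a factor: 0.935 × 0.75 = 0.70125.
460.10 × 0.70125 = 322.645125 ≈ 322.65.

322.65 mL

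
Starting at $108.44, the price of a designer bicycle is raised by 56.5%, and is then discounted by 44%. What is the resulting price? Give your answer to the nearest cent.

$95.04

Apply the 56.5% increase: $108.44 × 1.565 = $169.7086.
After the 44% decrease: $169.7086 × 0.56 = $95.036816 ≈ $95.04.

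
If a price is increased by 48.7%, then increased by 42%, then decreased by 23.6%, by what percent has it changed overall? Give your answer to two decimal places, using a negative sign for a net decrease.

The combined multiplier is 1.487 × 1.42 × 0.764 = 1.61321656.
That corresponds to an increase of 61.32%.

61.32%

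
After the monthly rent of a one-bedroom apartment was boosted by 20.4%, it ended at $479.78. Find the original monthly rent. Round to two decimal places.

$398.49

The overall multiplier applied was 1.204.
So the original monthly rent was $479.78 ÷ 1.204 ≈ $398.49.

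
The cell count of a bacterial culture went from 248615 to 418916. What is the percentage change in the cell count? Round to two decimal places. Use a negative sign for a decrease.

Change: 418916 − 248615 = 170301.
Relative to the original: 170301 ÷ 248615 ≈ 68.50%.

68.50%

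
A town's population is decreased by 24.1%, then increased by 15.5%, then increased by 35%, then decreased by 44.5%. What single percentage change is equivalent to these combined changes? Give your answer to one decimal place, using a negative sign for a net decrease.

A 24.1% decrease multiplies by 0.759.
Then a 15.5% increase: 0.759 × 1.155 = 0.876645.
Then a 35% increase: 0.876645 × 1.35 = 1.18347075.
Then a 44.5% decrease: 1.18347075 × 0.555 = 0.65682626625.
Overall factor 0.65682626625, i.e. -34.3%.

-34.3%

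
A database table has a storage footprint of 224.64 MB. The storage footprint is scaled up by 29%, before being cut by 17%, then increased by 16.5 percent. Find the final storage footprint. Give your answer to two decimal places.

Apply the 29% increase: 224.64 × 1.29 = 289.7856.
17% decrease: 289.7856 × 0.83 = 240.522048.
16.5% increase: 240.522048 × 1.165 = 280.20818592 ≈ 280.21.

280.21 MB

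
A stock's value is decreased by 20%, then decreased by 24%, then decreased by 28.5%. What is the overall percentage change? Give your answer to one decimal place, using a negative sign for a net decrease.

-56.5%

A 20% decrease multiplies by 0.8.
Then a 24% decrease: 0.8 × 0.76 = 0.608.
Then a 28.5% decrease: 0.608 × 0.715 = 0.43472.
Overall factor 0.43472, i.e. -56.5%.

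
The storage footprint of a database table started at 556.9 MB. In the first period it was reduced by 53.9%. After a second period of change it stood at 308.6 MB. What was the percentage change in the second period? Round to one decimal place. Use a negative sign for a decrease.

After the first period: 556.9 × 0.461 = 256.7309.
Second-period multiplier: 308.6 ÷ 256.7309 ≈ 1.20204.
That is a change of 20.2%.

20.2%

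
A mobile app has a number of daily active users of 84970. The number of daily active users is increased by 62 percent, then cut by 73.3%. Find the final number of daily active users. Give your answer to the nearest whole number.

36753

62% increase: 84970 × 1.62 = 137651.4.
Apply the 73.3% decrease: 137651.4 × 0.267 = 36752.9238 ≈ 36753.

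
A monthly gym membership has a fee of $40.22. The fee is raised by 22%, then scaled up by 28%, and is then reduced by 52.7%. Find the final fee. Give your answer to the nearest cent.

Each change multiplies by a factor: 1.22 × 1.28 × 0.473 = 0.7386368.
$40.22 × 0.7386368 = $29.707972096 ≈ $29.71.

$29.71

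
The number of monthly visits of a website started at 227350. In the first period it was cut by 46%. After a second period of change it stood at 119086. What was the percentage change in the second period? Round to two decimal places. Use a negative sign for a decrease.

After the first period: 227350 × 0.54 = 122769.
Second-period multiplier: 119086 ÷ 122769 ≈ 0.970001.
That is a change of -3.00%.

-3.00%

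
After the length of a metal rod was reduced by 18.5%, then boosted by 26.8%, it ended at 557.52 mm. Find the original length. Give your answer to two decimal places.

The overall multiplier applied was 0.815 × 1.268 = 1.03342.
So the original length was 557.52 ÷ 1.03342 ≈ 539.49 mm.

539.49 mm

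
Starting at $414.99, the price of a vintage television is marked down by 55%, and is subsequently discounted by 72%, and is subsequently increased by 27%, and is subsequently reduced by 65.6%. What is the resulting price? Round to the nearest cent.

$22.84

Each change multiplies by a factor: 0.45 × 0.28 × 1.27 × 0.344 = 0.05504688.
$414.99 × 0.05504688 = $22.8439047312 ≈ $22.84.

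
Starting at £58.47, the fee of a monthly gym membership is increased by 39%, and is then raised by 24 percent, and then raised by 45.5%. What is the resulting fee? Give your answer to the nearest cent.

After the 39% increase: £58.47 × 1.39 = £81.2733.
24% increase: £81.2733 × 1.24 = £100.778892.
Apply the 45.5% increase: £100.778892 × 1.455 = £146.63328786 ≈ £146.63.

£146.63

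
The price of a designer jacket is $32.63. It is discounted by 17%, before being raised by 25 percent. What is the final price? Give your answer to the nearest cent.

17% decrease: $32.63 × 0.83 = $27.0829.
Apply the 25% increase: $27.0829 × 1.25 = $33.853625 ≈ $33.85.

$33.85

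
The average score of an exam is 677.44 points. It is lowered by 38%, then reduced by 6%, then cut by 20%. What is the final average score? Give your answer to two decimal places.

315.85 points

Each change multiplies by a factor: 0.62 × 0.94 × 0.8 = 0.46624.
677.44 × 0.46624 = 315.8496256 ≈ 315.85.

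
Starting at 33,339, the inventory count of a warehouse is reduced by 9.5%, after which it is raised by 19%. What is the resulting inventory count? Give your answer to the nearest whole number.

35,904

Each change multiplies by a factor: 0.905 × 1.19 = 1.07695.
33,339 × 1.07695 = 35904.43605 ≈ 35,904.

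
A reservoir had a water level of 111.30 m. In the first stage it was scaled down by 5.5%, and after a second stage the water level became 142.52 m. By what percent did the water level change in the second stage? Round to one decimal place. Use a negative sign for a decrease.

After the first stage: 111.30 × 0.945 = 105.1785.
Second-stage multiplier: 142.52 ÷ 105.1785 ≈ 1.35503.
That is a change of 35.5%.

35.5%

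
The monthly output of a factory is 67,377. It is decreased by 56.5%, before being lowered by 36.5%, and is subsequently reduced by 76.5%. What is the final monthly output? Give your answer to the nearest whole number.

After the 56.5% decrease: 67,377 × 0.435 = 29308.995.
Apply the 36.5% decrease: 29308.995 × 0.635 = 18611.211825.
Apply the 76.5% decrease: 18611.211825 × 0.235 = 4373.634778875 ≈ 4,374.

4,374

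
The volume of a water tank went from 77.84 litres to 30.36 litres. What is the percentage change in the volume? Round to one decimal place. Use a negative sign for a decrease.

Change: 30.36 − 77.84 = -47.48.
Relative to the original: -47.48 ÷ 77.84 ≈ -61.0%.

-61.0%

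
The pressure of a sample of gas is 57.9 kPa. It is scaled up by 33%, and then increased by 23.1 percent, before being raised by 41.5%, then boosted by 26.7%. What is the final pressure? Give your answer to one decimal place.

Each change multiplies by a factor: 1.33 × 1.231 × 1.415 × 1.267 = 2.93523413015.
57.9 × 2.93523413015 = 169.950056135685 ≈ 170.0.

170.0 kPa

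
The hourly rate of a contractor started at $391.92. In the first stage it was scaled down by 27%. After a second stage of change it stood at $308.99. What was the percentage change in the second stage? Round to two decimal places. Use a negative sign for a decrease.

8.00%

After the first stage: $391.92 × 0.73 = $286.1016.
Second-stage multiplier: $308.99 ÷ $286.1016 ≈ 1.080001.
That is a change of 8.00%.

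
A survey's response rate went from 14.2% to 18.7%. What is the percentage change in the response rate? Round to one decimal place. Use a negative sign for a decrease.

31.7%

The change is 18.7 − 14.2 = 4.5 percentage points.
Relative to the original 14.2%, that is 4.5 ÷ 14.2 ≈ 31.7%.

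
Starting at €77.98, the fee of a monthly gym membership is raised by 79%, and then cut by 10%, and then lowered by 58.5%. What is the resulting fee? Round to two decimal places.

€52.13

Each change multiplies by a factor: 1.79 × 0.9 × 0.415 = 0.668565.
€77.98 × 0.668565 = €52.1346987 ≈ €52.13.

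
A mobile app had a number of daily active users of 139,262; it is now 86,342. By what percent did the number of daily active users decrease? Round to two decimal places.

Change: 86,342 − 139,262 = -52,920.
Relative to the original: -52,920 ÷ 139,262 ≈ -38.00%.
So the number of daily active users decreased by 38.00%.

38.00%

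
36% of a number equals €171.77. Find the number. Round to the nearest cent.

€171.77 ÷ 0.36 ≈ €477.14.

€477.14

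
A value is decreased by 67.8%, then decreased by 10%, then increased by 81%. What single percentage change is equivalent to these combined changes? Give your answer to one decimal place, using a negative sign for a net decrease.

-47.5%

A 67.8% decrease multiplies by 0.322.
Then a 10% decrease: 0.322 × 0.9 = 0.2898.
Then an 81% increase: 0.2898 × 1.81 = 0.524538.
Overall factor 0.524538, i.e. -47.5%.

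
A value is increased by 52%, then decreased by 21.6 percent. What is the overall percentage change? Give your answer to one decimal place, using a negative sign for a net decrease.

19.2%

The combined multiplier is 1.52 × 0.784 = 1.19168.
That corresponds to an increase of 19.2%.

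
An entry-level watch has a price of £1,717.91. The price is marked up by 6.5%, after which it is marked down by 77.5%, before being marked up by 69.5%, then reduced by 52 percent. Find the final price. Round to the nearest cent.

£334.92

After the 6.5% increase: £1,717.91 × 1.065 = £1829.57415.
77.5% decrease: £1829.57415 × 0.225 = £411.65418375.
Apply the 69.5% increase: £411.65418375 × 1.695 = £697.75384145625.
52% decrease: £697.75384145625 × 0.48 = £334.921843899 ≈ £334.92.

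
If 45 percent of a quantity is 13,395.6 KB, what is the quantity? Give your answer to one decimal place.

29,768.0 KB

13,395.6 KB ÷ 0.45 = 29,768.0 KB.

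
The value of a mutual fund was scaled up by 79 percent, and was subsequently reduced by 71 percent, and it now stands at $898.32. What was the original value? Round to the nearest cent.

Undoing the 71% decrease: $898.32 ÷ 0.29 ≈ $3097.655172.
Undoing the 79% increase: $3097.655172 ÷ 1.79 ≈ $1730.53.

$1730.53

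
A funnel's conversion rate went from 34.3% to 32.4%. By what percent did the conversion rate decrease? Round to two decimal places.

The change is 32.4 − 34.3 = -1.9 percentage points.
Relative to the original 34.3%, that is -1.9 ÷ 34.3 ≈ -5.54%.
So the conversion rate fell by 5.54%.

5.54%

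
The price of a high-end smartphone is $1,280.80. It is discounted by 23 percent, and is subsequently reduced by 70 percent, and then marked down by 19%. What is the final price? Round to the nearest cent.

Each change multiplies by a factor: 0.77 × 0.3 × 0.81 = 0.18711.
$1,280.80 × 0.18711 = $239.650488 ≈ $239.65.

$239.65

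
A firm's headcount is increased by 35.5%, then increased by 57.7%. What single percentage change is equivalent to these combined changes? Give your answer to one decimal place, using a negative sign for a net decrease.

113.7%

A 35.5% increase multiplies by 1.355.
Then a 57.7% increase: 1.355 × 1.577 = 2.136835.
Overall factor 2.136835, i.e. 113.7%.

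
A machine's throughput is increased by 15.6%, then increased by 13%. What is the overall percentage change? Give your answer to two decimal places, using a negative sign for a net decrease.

30.63%

A 15.6% increase multiplies by 1.156.
Then a 13% increase: 1.156 × 1.13 = 1.30628.
Overall factor 1.30628, i.e. 30.63%.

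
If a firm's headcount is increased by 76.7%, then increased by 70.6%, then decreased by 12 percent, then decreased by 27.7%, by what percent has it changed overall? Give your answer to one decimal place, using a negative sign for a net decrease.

A 76.7% increase multiplies by 1.767.
Then a 70.6% increase: 1.767 × 1.706 = 3.014502.
Then a 12% decrease: 3.014502 × 0.88 = 2.65276176.
Then a 27.7% decrease: 2.65276176 × 0.723 = 1.91794675248.
Overall factor 1.91794675248, i.e. 91.8%.

91.8%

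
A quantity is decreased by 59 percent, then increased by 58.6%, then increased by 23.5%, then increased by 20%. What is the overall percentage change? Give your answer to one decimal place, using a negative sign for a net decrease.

-3.6%

The combined multiplier is 0.41 × 1.586 × 1.235 × 1.2 = 0.96368532.
That corresponds to a decrease of 3.6%.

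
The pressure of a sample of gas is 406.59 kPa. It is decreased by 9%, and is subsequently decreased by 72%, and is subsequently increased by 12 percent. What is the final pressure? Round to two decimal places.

116.03 kPa

Apply the 9% decrease: 406.59 × 0.91 = 369.9969.
72% decrease: 369.9969 × 0.28 = 103.599132.
12% increase: 103.599132 × 1.12 = 116.03102784 ≈ 116.03.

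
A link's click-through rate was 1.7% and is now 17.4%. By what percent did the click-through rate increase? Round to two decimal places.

923.53%

The change is 17.4 − 1.7 = 15.7 percentage points.
Relative to the original 1.7%, that is 15.7 ÷ 1.7 ≈ 923.53%.
So the click-through rate rose by 923.53%.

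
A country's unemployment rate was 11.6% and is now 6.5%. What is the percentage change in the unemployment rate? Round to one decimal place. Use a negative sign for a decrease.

The change is 6.5 − 11.6 = -5.1 percentage points.
Relative to the original 11.6%, that is -5.1 ÷ 11.6 ≈ -44.0%.

-44.0%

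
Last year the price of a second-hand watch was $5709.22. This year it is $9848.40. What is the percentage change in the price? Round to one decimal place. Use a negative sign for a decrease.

Change: $9848.40 − $5709.22 = $4139.18.
Relative to the original: $4139.18 ÷ $5709.22 ≈ 72.5%.

72.5%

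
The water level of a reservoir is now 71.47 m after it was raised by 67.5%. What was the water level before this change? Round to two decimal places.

42.67 m

The overall multiplier applied was 1.675.
So the original water level was 71.47 ÷ 1.675 ≈ 42.67 m.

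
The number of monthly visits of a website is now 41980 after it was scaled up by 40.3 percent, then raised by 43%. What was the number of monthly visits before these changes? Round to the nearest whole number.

Undoing the 43% increase: 41980 ÷ 1.43 ≈ 29356.643357.
Undoing the 40.3% increase: 29356.643357 ÷ 1.403 ≈ 20924.

20924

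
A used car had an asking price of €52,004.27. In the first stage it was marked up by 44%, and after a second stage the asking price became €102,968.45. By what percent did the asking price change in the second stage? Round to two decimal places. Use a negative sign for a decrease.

After the first stage: €52,004.27 × 1.44 = €74886.1488.
Second-stage multiplier: €102,968.45 ÷ €74886.1488 ≈ 1.375.
That is a change of 37.50%.

37.50%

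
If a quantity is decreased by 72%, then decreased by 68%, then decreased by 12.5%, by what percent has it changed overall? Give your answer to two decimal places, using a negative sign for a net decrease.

-92.16%

The combined multiplier is 0.28 × 0.32 × 0.875 = 0.0784.
That corresponds to a decrease of 92.16%.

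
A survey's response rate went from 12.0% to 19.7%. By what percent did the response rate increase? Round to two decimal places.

64.17%

The change is 19.7 − 12.0 = 7.7 percentage points.
Relative to the original 12.0%, that is 7.7 ÷ 12.0 ≈ 64.17%.
So the response rate rose by 64.17%.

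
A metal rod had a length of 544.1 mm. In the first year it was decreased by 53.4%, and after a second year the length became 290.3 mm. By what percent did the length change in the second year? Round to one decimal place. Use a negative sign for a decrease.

14.5%

After the first year: 544.1 × 0.466 = 253.5506.
Second-year multiplier: 290.3 ÷ 253.5506 ≈ 1.14494.
That is a change of 14.5%.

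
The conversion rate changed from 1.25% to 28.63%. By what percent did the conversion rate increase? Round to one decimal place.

The change is 28.63 − 1.25 = 27.38 percentage points.
Relative to the original 1.25%, that is 27.38 ÷ 1.25 = 2190.4%.
So the conversion rate rose by 2190.4%.

2190.4%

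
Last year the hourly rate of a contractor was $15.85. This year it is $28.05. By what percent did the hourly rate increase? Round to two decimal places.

Change: $28.05 − $15.85 = $12.20.
Relative to the original: $12.20 ÷ $15.85 ≈ 76.97%.
So the hourly rate increased by 76.97%.

76.97%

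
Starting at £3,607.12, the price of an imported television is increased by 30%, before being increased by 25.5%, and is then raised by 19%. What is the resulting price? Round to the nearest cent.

30% increase: £3,607.12 × 1.3 = £4689.256.
25.5% increase: £4689.256 × 1.255 = £5885.01628.
Apply the 19% increase: £5885.01628 × 1.19 = £7003.1693732 ≈ £7,003.17.

£7,003.17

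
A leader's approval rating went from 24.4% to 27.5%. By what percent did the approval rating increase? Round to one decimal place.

12.7%

The change is 27.5 − 24.4 = 3.1 percentage points.
Relative to the original 24.4%, that is 3.1 ÷ 24.4 ≈ 12.7%.
So the approval rating rose by 12.7%.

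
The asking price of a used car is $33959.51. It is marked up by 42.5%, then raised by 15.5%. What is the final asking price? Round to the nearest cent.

After the 42.5% increase: $33959.51 × 1.425 = $48392.30175.
15.5% increase: $48392.30175 × 1.155 = $55893.10852125 ≈ $55893.11.

$55893.11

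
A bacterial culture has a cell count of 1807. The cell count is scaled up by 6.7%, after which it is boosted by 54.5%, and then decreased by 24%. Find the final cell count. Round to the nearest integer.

2264

Apply the 6.7% increase: 1807 × 1.067 = 1928.069.
After the 54.5% increase: 1928.069 × 1.545 = 2978.866605.
After the 24% decrease: 2978.866605 × 0.76 = 2263.9386198 ≈ 2264.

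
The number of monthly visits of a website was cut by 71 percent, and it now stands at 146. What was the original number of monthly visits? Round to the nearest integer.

503

The overall multiplier applied was 0.29.
So the original number of monthly visits was 146 ÷ 0.29 ≈ 503.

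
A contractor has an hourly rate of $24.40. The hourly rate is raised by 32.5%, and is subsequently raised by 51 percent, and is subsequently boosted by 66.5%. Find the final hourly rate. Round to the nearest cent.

Apply the 32.5% increase: $24.40 × 1.325 = $32.33.
After the 51% increase: $32.33 × 1.51 = $48.8183.
66.5% increase: $48.8183 × 1.665 = $81.2824695 ≈ $81.28.

$81.28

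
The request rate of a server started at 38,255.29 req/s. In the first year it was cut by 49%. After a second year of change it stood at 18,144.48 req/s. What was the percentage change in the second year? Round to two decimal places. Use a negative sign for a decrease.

After the first year: 38,255.29 × 0.51 = 19510.1979.
Second-year multiplier: 18,144.48 ÷ 19510.1979 ≈ 0.93.
That is a change of -7.00%.

-7.00%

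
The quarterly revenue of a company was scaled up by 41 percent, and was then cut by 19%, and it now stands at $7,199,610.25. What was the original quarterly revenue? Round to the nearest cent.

$6,303,835.26

The overall multiplier applied was 1.41 × 0.81 = 1.1421.
So the original quarterly revenue was $7,199,610.25 ÷ 1.1421 ≈ $6,303,835.26.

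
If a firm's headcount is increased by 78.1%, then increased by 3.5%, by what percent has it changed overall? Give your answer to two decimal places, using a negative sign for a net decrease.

84.33%

The combined multiplier is 1.781 × 1.035 = 1.843335.
That corresponds to an increase of 84.33%.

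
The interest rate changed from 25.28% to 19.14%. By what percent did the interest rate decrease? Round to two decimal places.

The change is 19.14 − 25.28 = -6.14 percentage points.
Relative to the original 25.28%, that is -6.14 ÷ 25.28 ≈ -24.29%.
So the interest rate fell by 24.29%.

24.29%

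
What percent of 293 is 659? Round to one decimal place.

224.9%

659 ÷ 293 ≈ 224.9%.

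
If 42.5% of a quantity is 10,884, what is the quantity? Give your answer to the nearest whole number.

10,884 ÷ 0.425 ≈ 25,609.

25,609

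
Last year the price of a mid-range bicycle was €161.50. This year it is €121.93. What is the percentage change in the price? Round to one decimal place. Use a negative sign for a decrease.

Change: €121.93 − €161.50 = -€39.57.
Relative to the original: -€39.57 ÷ €161.50 ≈ -24.5%.

-24.5%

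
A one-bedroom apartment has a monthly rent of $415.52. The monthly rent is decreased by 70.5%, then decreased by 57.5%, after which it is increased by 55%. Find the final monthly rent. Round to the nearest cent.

70.5% decrease: $415.52 × 0.295 = $122.5784.
After the 57.5% decrease: $122.5784 × 0.425 = $52.09582.
55% increase: $52.09582 × 1.55 = $80.748521 ≈ $80.75.

$80.75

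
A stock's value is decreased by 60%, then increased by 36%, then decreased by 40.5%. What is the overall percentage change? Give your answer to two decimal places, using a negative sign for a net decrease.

-67.63%

The combined multiplier is 0.4 × 1.36 × 0.595 = 0.32368.
That corresponds to a decrease of 67.63%.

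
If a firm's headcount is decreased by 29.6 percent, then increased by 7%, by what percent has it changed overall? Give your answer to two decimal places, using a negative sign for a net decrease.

-24.67%

A 29.6% decrease multiplies by 0.704.
Then a 7% increase: 0.704 × 1.07 = 0.75328.
Overall factor 0.75328, i.e. -24.67%.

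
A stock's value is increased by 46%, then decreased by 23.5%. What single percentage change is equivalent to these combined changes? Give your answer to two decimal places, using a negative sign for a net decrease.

A 46% increase multiplies by 1.46.
Then a 23.5% decrease: 1.46 × 0.765 = 1.1169.
Overall factor 1.1169, i.e. 11.69%.

11.69%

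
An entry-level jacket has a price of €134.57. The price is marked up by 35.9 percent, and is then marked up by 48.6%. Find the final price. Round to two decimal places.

Each change multiplies by a factor: 1.359 × 1.486 = 2.019474.
€134.57 × 2.019474 = €271.76061618 ≈ €271.76.

€271.76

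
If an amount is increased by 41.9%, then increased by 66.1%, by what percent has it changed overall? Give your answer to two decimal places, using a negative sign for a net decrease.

135.70%

The combined multiplier is 1.419 × 1.661 = 2.356959.
That corresponds to an increase of 135.70%.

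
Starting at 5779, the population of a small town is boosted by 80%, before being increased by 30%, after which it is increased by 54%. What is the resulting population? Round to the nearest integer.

20825

After the 80% increase: 5779 × 1.8 = 10402.2.
After the 30% increase: 10402.2 × 1.3 = 13522.86.
54% increase: 13522.86 × 1.54 = 20825.2044 ≈ 20825.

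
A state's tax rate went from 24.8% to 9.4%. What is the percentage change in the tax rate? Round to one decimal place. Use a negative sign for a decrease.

-62.1%

The change is 9.4 − 24.8 = -15.4 percentage points.
Relative to the original 24.8%, that is -15.4 ÷ 24.8 ≈ -62.1%.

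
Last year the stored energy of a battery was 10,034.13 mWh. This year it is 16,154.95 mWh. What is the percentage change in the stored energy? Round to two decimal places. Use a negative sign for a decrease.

Change: 16,154.95 − 10,034.13 = 6,120.82.
Relative to the original: 6,120.82 ÷ 10,034.13 ≈ 61.00%.

61.00%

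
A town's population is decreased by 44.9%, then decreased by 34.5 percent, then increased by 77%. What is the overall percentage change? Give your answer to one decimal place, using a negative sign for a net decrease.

-36.1%

The combined multiplier is 0.551 × 0.655 × 1.77 = 0.63880185.
That corresponds to a decrease of 36.1%.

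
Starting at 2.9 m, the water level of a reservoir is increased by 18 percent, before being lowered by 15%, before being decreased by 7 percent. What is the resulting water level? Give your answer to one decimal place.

Each change multiplies by a factor: 1.18 × 0.85 × 0.93 = 0.93279.
2.9 × 0.93279 = 2.705091 ≈ 2.7.

2.7 m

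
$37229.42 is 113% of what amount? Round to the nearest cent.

$37229.42 ÷ 1.13 ≈ $32946.39.

$32946.39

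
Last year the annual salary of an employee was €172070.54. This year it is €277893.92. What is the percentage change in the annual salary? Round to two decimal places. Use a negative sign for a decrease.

61.50%

Change: €277893.92 − €172070.54 = €105823.38.
Relative to the original: €105823.38 ÷ €172070.54 ≈ 61.50%.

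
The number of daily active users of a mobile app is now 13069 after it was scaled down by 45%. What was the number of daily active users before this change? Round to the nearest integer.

23762

The overall multiplier applied was 0.55.
So the original number of daily active users was 13069 ÷ 0.55 ≈ 23762.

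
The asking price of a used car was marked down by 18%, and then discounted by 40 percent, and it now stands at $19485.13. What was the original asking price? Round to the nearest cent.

$39603.92

Undoing the 40% decrease: $19485.13 ÷ 0.6 ≈ $32475.216667.
Undoing the 18% decrease: $32475.216667 ÷ 0.82 ≈ $39603.92.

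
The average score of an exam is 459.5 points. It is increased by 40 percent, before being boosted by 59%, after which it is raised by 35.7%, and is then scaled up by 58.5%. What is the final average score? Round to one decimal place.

40% increase: 459.5 × 1.4 = 643.3.
Apply the 59% increase: 643.3 × 1.59 = 1022.847.
Apply the 35.7% increase: 1022.847 × 1.357 = 1388.003379.
After the 58.5% increase: 1388.003379 × 1.585 = 2199.985355715 ≈ 2200.0.

2200.0 points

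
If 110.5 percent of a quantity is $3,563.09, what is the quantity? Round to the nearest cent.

$3,563.09 ÷ 1.105 ≈ $3,224.52.

$3,224.52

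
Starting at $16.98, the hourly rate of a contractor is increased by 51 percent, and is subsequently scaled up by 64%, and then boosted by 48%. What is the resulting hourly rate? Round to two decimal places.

$62.23

Each change multiplies by a factor: 1.51 × 1.64 × 1.48 = 3.665072.
$16.98 × 3.665072 = $62.23292256 ≈ $62.23.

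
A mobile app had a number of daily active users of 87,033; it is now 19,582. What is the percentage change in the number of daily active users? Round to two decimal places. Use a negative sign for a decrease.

-77.50%

Change: 19,582 − 87,033 = -67,451.
Relative to the original: -67,451 ÷ 87,033 ≈ -77.50%.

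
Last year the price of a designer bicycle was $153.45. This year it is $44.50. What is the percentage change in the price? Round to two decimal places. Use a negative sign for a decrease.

-71.00%

Change: $44.50 − $153.45 = -$108.95.
Relative to the original: -$108.95 ÷ $153.45 ≈ -71.00%.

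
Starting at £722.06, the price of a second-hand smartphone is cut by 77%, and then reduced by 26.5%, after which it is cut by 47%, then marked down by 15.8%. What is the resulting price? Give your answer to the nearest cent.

Each change multiplies by a factor: 0.23 × 0.735 × 0.53 × 0.842 = 0.075440253.
£722.06 × 0.075440253 = £54.47238908118 ≈ £54.47.

£54.47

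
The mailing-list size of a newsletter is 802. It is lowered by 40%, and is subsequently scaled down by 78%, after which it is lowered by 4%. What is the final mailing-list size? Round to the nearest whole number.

102

Each change multiplies by a factor: 0.6 × 0.22 × 0.96 = 0.12672.
802 × 0.12672 = 101.62944 ≈ 102.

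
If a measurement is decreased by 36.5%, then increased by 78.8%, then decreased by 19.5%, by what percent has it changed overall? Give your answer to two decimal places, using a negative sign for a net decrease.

The combined multiplier is 0.635 × 1.788 × 0.805 = 0.9139809.
That corresponds to a decrease of 8.60%.

-8.60%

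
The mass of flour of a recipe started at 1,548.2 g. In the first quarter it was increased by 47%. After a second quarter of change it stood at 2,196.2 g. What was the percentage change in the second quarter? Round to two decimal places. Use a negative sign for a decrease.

-3.50%

After the first quarter: 1,548.2 × 1.47 = 2275.854.
Second-quarter multiplier: 2,196.2 ÷ 2275.854 ≈ 0.965.
That is a change of -3.50%.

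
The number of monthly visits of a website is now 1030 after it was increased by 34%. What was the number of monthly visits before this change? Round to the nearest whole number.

769

The overall multiplier applied was 1.34.
So the original number of monthly visits was 1030 ÷ 1.34 ≈ 769.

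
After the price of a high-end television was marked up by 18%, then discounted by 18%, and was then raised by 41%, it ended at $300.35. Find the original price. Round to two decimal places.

Undoing the 41% increase: $300.35 ÷ 1.41 ≈ $213.014184.
Undoing the 18% decrease: $213.014184 ÷ 0.82 ≈ $259.773395.
Undoing the 18% increase: $259.773395 ÷ 1.18 ≈ $220.15.

$220.15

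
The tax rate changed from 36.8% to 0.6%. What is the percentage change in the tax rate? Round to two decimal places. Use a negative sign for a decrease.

-98.37%

The change is 0.6 − 36.8 = -36.2 percentage points.
Relative to the original 36.8%, that is -36.2 ÷ 36.8 ≈ -98.37%.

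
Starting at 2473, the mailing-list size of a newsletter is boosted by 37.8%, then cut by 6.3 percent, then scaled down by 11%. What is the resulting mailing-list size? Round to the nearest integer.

Each change multiplies by a factor: 1.378 × 0.937 × 0.89 = 1.14915554.
2473 × 1.14915554 = 2841.86165042 ≈ 2842.

2842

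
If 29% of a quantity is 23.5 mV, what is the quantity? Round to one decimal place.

81.0 mV

23.5 mV ÷ 0.29 ≈ 81.0 mV.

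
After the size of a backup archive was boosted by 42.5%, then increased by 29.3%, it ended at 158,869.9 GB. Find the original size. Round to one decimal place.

86,224.0 GB

Undoing the 29.3% increase: 158,869.9 ÷ 1.293 ≈ 122869.218871.
Undoing the 42.5% increase: 122869.218871 ÷ 1.425 ≈ 86,224.0 GB.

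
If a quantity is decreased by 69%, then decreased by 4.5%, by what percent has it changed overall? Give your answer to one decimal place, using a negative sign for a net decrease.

The combined multiplier is 0.31 × 0.955 = 0.29605.
That corresponds to a decrease of 70.4%.

-70.4%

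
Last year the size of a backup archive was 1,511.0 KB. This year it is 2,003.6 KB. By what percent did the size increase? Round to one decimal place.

Change: 2,003.6 − 1,511.0 = 492.6.
Relative to the original: 492.6 ÷ 1,511.0 ≈ 32.6%.
So the size increased by 32.6%.

32.6%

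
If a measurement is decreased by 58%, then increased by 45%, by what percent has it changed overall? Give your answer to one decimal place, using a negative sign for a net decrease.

A 58% decrease multiplies by 0.42.
Then a 45% increase: 0.42 × 1.45 = 0.609.
Overall factor 0.609, i.e. -39.1%.

-39.1%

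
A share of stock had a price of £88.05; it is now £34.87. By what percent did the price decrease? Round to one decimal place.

60.4%

Change: £34.87 − £88.05 = -£53.18.
Relative to the original: -£53.18 ÷ £88.05 ≈ -60.4%.
So the price decreased by 60.4%.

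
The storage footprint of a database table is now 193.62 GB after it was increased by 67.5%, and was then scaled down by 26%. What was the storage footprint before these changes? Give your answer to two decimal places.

156.21 GB

The overall multiplier applied was 1.675 × 0.74 = 1.2395.
So the original storage footprint was 193.62 ÷ 1.2395 ≈ 156.21 GB.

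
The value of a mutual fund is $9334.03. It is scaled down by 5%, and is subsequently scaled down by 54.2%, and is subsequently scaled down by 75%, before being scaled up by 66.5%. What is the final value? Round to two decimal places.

Each change multiplies by a factor: 0.95 × 0.458 × 0.25 × 1.665 = 0.181110375.
$9334.03 × 0.181110375 = $1690.48967356125 ≈ $1690.49.

$1690.49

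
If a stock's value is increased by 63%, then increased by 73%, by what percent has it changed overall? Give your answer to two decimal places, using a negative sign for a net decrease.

The combined multiplier is 1.63 × 1.73 = 2.8199.
That corresponds to an increase of 181.99%.

181.99%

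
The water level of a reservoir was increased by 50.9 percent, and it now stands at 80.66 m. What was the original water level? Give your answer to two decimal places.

The overall multiplier applied was 1.509.
So the original water level was 80.66 ÷ 1.509 ≈ 53.45 m.

53.45 m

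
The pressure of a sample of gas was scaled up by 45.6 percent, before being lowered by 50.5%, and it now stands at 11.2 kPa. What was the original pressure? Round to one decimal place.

The overall multiplier applied was 1.456 × 0.495 = 0.72072.
So the original pressure was 11.2 ÷ 0.72072 ≈ 15.5 kPa.

15.5 kPa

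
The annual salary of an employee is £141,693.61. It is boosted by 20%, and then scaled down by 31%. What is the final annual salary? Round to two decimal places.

£117,322.31

Each change multiplies by a factor: 1.2 × 0.69 = 0.828.
£141,693.61 × 0.828 = £117322.30908 ≈ £117,322.31.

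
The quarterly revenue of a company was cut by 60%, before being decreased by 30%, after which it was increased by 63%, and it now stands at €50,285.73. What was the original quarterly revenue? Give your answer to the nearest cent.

The overall multiplier applied was 0.4 × 0.7 × 1.63 = 0.4564.
So the original quarterly revenue was €50,285.73 ÷ 0.4564 ≈ €110,179.08.

€110,179.08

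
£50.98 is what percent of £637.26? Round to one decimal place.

£50.98 ÷ £637.26 ≈ 8.0%.

8.0%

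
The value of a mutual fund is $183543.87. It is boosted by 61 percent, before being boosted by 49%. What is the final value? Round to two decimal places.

61% increase: $183543.87 × 1.61 = $295505.6307.
Apply the 49% increase: $295505.6307 × 1.49 = $440303.389743 ≈ $440303.39.

$440303.39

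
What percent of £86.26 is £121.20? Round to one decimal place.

£121.20 ÷ £86.26 ≈ 140.5%.

140.5%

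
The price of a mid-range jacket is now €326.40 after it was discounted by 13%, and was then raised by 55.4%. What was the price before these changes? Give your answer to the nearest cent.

Undoing the 55.4% increase: €326.40 ÷ 1.554 ≈ €210.03861.
Undoing the 13% decrease: €210.03861 ÷ 0.87 ≈ €241.42.

€241.42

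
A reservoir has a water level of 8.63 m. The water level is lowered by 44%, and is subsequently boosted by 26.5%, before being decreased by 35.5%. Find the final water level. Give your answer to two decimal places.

3.94 m

Apply the 44% decrease: 8.63 × 0.56 = 4.8328.
Apply the 26.5% increase: 4.8328 × 1.265 = 6.113492.
Apply the 35.5% decrease: 6.113492 × 0.645 = 3.94320234 ≈ 3.94.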